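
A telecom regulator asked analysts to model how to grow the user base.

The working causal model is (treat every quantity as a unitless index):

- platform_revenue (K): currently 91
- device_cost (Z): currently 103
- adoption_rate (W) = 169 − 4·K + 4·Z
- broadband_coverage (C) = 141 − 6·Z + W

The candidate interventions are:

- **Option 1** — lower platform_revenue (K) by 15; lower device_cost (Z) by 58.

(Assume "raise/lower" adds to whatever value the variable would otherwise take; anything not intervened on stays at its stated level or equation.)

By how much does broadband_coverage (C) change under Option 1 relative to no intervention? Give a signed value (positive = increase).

Baseline:
  K = 91
  Z = 103
  W = 169 − 4·91 + 4·103 = 217
  C = 141 − 6·103 + 217 = -260
Option 1 (K − 15, Z − 58):
  K = 91 − 15 = 76
  Z = 103 − 58 = 45
  W = 169 − 4·76 + 4·45 = 45
  C = 141 − 6·45 + 45 = -84
Change in C: -84 − (-260) = 176

176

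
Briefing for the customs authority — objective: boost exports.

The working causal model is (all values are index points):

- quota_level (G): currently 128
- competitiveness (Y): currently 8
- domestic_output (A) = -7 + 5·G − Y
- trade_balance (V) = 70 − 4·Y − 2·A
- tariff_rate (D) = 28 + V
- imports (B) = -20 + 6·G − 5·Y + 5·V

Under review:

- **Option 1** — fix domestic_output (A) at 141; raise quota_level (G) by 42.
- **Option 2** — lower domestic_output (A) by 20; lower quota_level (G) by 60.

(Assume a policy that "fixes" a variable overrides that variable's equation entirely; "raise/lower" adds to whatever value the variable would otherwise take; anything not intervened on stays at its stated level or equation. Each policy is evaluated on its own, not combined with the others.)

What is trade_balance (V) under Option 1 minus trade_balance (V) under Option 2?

Option 1 (A := 141, G + 42):
  G = 128 + 42 = 170
  Y = 8
  A = 141
  V = 70 − 4·8 − 2·141 = -244
Option 2 (A − 20, G − 60):
  G = 128 − 60 = 68
  Y = 8
  A = -7 + 5·68 − 8 (−20 from intervention) = 305
  V = 70 − 4·8 − 2·305 = -572
V: -244 − (-572) = 328

328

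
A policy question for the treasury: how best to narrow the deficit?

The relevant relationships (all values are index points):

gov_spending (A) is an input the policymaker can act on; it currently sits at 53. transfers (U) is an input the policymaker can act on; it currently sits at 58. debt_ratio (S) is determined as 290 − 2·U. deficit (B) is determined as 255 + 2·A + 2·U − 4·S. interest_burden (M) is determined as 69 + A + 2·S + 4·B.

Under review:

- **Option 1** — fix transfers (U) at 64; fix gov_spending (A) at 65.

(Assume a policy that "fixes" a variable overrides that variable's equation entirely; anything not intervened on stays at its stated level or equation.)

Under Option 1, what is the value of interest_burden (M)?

Option 1 (U := 64, A := 65):
  A = 65
  U = 64
  S = 290 − 2·64 = 162
  B = 255 + 2·65 + 2·64 − 4·162 = -135
  M = 69 + 65 + 2·162 + 4·(-135) = -82

-82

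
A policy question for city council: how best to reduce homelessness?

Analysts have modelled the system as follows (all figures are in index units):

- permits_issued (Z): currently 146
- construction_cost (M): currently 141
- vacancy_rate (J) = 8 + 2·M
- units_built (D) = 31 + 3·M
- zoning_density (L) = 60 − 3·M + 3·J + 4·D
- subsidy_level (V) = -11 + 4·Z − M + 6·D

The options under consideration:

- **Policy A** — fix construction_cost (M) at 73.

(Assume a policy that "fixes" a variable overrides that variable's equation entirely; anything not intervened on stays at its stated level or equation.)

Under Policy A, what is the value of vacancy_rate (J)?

Policy A (M := 73):
  M = 73
  J = 8 + 2·73 = 154

154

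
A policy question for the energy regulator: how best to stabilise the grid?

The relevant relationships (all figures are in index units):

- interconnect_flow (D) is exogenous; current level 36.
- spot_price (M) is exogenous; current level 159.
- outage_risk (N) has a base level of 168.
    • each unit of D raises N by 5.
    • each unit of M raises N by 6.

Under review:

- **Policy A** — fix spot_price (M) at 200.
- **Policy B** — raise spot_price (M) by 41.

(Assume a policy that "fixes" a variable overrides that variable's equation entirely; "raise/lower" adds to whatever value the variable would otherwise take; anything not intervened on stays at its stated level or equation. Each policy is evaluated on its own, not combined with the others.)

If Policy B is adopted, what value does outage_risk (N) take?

1548

Policy B (M + 41):
  D = 36
  M = 159 + 41 = 200
  N = 168 + 5·36 + 6·200 = 1548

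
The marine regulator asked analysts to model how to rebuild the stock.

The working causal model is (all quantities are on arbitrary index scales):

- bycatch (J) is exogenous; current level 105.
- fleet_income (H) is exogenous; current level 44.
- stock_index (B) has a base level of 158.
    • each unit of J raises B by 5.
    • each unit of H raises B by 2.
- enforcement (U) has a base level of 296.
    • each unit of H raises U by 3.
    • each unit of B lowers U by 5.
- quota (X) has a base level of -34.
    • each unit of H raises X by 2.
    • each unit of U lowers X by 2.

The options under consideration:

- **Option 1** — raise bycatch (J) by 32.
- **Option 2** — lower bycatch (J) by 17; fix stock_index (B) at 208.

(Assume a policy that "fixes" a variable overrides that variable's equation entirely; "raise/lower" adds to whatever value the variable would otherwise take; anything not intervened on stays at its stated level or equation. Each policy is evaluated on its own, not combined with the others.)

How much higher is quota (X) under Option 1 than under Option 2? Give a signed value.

Option 1 (J + 32):
  J = 105 + 32 = 137
  H = 44
  B = 158 + 5·137 + 2·44 = 931
  U = 296 + 3·44 − 5·931 = -4227
  X = -34 + 2·44 − 2·(-4227) = 8508
Option 2 (J − 17, B := 208):
  J = 105 − 17 = 88
  H = 44
  B = 208
  U = 296 + 3·44 − 5·208 = -612
  X = -34 + 2·44 − 2·(-612) = 1278
X: 8508 − 1278 = 7230

7230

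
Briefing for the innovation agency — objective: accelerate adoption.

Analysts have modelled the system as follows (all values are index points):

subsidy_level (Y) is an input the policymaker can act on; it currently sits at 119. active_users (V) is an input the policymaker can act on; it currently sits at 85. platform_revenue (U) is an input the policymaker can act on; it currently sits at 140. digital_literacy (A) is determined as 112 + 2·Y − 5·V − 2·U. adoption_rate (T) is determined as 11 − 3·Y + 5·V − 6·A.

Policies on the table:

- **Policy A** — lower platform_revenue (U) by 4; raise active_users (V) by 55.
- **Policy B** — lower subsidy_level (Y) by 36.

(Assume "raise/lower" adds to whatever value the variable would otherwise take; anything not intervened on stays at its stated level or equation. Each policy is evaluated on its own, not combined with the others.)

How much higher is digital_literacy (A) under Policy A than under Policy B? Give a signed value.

Policy A (U − 4, V + 55):
  Y = 119
  V = 85 + 55 = 140
  U = 140 − 4 = 136
  A = 112 + 2·119 − 5·140 − 2·136 = -622
Policy B (Y − 36):
  Y = 119 − 36 = 83
  V = 85
  U = 140
  A = 112 + 2·83 − 5·85 − 2·140 = -427
A: -622 − (-427) = -195

-195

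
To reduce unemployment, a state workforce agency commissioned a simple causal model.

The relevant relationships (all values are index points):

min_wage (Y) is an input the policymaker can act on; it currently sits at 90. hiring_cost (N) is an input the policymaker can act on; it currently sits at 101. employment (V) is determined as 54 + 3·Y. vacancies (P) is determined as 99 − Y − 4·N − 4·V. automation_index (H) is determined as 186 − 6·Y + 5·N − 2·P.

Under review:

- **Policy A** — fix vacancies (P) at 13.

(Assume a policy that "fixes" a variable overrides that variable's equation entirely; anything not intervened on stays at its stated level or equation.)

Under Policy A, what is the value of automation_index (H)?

Policy A (P := 13):
  Y = 90
  N = 101
  V = 54 + 3·90 = 324
  P = 13
  H = 186 − 6·90 + 5·101 − 2·13 = 125

125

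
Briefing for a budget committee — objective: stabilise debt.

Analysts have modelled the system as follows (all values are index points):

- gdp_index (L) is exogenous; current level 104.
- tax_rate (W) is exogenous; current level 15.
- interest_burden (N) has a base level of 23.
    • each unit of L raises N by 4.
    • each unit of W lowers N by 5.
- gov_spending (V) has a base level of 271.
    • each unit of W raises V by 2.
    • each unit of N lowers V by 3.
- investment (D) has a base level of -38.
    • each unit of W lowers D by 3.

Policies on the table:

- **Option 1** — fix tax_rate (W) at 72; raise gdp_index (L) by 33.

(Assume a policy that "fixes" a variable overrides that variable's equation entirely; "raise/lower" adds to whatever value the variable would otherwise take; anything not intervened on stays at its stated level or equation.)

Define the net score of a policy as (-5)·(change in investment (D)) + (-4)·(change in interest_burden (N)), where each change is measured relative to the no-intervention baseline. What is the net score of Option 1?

Baseline:
  L = 104
  W = 15
  N = 23 + 4·104 − 5·15 = 364
  D = -38 − 3·15 = -83
Option 1 (W := 72, L + 33):
  L = 104 + 33 = 137
  W = 72
  N = 23 + 4·137 − 5·72 = 211
  D = -38 − 3·72 = -254
ΔD = -254 − (-83) = -171; ΔN = 211 − 364 = -153
Score = (-5)·(-171) + (-4)·(-153) = 1467

1467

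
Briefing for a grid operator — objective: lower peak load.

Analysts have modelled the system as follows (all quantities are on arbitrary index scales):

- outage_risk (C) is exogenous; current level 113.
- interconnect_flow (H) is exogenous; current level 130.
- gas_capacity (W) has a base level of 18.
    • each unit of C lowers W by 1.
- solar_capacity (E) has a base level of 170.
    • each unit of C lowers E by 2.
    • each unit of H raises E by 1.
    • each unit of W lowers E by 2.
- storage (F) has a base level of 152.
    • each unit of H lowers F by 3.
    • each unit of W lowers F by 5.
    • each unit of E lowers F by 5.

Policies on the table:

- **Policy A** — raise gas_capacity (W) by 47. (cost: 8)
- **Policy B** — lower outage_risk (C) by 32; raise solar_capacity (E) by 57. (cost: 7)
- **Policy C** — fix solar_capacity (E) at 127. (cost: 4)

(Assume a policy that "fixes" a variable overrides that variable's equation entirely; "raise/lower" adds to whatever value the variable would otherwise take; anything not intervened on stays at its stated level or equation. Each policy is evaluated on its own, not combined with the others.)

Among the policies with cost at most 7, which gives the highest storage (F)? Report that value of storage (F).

Policy B (C − 32, E + 57):
  C = 113 − 32 = 81
  H = 130
  W = 18 − 81 = -63
  E = 170 − 2·81 + 130 − 2·(-63) (+57 from intervention) = 321
  F = 152 − 3·130 − 5·(-63) − 5·321 = -1528
Policy C (E := 127):
  C = 113
  H = 130
  W = 18 − 113 = -95
  E = 127
  F = 152 − 3·130 − 5·(-95) − 5·127 = -398
Comparing — Policy B: F=-1528, Policy C: F=-398. Highest is -398 (Policy C).

-398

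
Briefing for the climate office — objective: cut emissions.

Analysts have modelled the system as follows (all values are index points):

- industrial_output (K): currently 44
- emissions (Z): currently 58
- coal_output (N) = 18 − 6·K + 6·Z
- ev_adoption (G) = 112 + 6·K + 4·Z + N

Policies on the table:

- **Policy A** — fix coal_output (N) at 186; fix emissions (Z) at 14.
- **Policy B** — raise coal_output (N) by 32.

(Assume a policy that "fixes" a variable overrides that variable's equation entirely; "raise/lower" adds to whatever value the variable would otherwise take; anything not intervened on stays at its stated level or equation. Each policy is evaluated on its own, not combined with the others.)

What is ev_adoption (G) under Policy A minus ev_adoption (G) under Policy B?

Policy A (N := 186, Z := 14):
  K = 44
  Z = 14
  N = 186
  G = 112 + 6·44 + 4·14 + 186 = 618
Policy B (N + 32):
  K = 44
  Z = 58
  N = 18 − 6·44 + 6·58 (+32 from intervention) = 134
  G = 112 + 6·44 + 4·58 + 134 = 742
G: 618 − 742 = -124

-124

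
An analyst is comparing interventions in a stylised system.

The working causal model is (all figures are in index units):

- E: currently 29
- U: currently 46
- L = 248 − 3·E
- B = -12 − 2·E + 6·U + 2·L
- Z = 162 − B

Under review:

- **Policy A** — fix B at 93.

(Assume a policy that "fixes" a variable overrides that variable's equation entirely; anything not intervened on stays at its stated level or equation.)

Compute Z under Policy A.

Policy A (B := 93):
  E = 29
  U = 46
  L = 248 − 3·29 = 161
  B = 93
  Z = 162 − 93 = 69

69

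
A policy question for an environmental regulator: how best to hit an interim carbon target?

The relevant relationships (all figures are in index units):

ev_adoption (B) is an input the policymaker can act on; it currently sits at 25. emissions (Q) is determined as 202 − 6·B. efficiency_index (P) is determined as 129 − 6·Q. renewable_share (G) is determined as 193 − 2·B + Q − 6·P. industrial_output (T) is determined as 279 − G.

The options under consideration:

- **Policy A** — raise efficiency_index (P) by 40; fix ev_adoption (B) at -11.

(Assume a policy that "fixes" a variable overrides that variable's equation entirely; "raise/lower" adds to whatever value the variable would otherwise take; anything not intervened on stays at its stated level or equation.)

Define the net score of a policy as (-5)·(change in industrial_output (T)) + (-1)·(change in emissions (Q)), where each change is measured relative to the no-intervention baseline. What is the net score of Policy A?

38904

Baseline:
  B = 25
  Q = 202 − 6·25 = 52
  P = 129 − 6·52 = -183
  G = 193 − 2·25 + 52 − 6·(-183) = 1293
  T = 279 − 1293 = -1014
Policy A (P + 40, B := -11):
  B = -11
  Q = 202 − 6·(-11) = 268
  P = 129 − 6·268 (+40 from intervention) = -1439
  G = 193 − 2·(-11) + 268 − 6·(-1439) = 9117
  T = 279 − 9117 = -8838
ΔT = -8838 − (-1014) = -7824; ΔQ = 268 − 52 = 216
Score = (-5)·(-7824) + (-1)·216 = 38904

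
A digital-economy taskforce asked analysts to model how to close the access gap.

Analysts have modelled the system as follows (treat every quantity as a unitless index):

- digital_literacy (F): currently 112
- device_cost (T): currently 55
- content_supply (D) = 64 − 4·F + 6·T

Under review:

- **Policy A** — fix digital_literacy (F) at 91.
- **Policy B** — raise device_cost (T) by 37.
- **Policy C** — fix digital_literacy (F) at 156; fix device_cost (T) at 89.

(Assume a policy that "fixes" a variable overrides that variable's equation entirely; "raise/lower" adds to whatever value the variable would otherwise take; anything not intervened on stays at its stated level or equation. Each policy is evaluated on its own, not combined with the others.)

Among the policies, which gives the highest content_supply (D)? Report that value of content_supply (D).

168

Policy A (F := 91):
  F = 91
  T = 55
  D = 64 − 4·91 + 6·55 = 30
Policy B (T + 37):
  F = 112
  T = 55 + 37 = 92
  D = 64 − 4·112 + 6·92 = 168
Policy C (F := 156, T := 89):
  F = 156
  T = 89
  D = 64 − 4·156 + 6·89 = -26
Comparing — Policy A: D=30, Policy B: D=168, Policy C: D=-26. Highest is 168 (Policy B).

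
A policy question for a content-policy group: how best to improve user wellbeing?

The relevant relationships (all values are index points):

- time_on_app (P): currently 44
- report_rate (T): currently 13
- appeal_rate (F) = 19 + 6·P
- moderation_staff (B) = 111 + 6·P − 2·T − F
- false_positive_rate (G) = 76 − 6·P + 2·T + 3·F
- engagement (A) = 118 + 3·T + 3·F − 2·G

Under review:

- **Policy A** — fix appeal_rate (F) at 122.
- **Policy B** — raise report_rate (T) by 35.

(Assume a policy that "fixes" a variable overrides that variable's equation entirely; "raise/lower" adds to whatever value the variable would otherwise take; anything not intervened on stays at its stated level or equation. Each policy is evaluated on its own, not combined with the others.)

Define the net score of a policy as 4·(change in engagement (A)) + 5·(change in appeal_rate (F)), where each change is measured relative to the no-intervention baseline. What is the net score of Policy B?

Baseline:
  P = 44
  T = 13
  F = 19 + 6·44 = 283
  G = 76 − 6·44 + 2·13 + 3·283 = 687
  A = 118 + 3·13 + 3·283 − 2·687 = -368
Policy B (T + 35):
  P = 44
  T = 13 + 35 = 48
  F = 19 + 6·44 = 283
  G = 76 − 6·44 + 2·48 + 3·283 = 757
  A = 118 + 3·48 + 3·283 − 2·757 = -403
ΔA = -403 − (-368) = -35; ΔF = 283 − 283 = 0
Score = 4·(-35) + 5·0 = -140

-140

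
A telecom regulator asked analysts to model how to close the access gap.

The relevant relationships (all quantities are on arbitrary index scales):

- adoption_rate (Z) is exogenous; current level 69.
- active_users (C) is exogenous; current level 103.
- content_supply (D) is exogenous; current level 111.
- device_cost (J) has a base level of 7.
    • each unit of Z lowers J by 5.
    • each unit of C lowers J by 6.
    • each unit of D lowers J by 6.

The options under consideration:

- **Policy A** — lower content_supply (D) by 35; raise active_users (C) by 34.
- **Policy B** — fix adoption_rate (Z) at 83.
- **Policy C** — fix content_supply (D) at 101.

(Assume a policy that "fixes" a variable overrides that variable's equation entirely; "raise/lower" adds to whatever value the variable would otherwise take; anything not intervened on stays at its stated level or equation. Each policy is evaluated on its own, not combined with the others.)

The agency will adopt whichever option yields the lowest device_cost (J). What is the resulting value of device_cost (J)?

-1692

Policy A (D − 35, C + 34):
  Z = 69
  C = 103 + 34 = 137
  D = 111 − 35 = 76
  J = 7 − 5·69 − 6·137 − 6·76 = -1616
Policy B (Z := 83):
  Z = 83
  C = 103
  D = 111
  J = 7 − 5·83 − 6·103 − 6·111 = -1692
Policy C (D := 101):
  Z = 69
  C = 103
  D = 101
  J = 7 − 5·69 − 6·103 − 6·101 = -1562
Comparing — Policy A: J=-1616, Policy B: J=-1692, Policy C: J=-1562. Lowest is -1692 (Policy B).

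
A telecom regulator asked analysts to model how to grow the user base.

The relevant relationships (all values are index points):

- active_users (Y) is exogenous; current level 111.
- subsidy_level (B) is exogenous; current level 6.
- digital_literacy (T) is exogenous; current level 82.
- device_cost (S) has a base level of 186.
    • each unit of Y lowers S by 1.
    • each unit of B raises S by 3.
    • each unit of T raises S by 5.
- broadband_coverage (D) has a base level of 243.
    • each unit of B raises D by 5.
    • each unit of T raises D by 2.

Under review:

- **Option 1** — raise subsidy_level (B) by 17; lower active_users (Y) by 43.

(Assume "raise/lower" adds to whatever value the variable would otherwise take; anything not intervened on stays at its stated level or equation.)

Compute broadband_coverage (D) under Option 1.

522

Option 1 (B + 17, Y − 43):
  B = 6 + 17 = 23
  T = 82
  D = 243 + 5·23 + 2·82 = 522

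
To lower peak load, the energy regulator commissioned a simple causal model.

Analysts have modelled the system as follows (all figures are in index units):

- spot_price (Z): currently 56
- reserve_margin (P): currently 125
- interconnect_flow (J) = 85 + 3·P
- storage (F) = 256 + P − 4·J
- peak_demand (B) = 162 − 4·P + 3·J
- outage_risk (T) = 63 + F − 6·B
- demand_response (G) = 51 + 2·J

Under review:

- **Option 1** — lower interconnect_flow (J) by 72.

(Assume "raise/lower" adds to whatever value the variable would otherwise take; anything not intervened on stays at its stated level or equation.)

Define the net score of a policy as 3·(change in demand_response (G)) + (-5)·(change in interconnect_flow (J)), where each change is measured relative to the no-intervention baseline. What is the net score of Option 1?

-72

Baseline:
  P = 125
  J = 85 + 3·125 = 460
  G = 51 + 2·460 = 971
Option 1 (J − 72):
  P = 125
  J = 85 + 3·125 (−72 from intervention) = 388
  G = 51 + 2·388 = 827
ΔG = 827 − 971 = -144; ΔJ = 388 − 460 = -72
Score = 3·(-144) + (-5)·(-72) = -72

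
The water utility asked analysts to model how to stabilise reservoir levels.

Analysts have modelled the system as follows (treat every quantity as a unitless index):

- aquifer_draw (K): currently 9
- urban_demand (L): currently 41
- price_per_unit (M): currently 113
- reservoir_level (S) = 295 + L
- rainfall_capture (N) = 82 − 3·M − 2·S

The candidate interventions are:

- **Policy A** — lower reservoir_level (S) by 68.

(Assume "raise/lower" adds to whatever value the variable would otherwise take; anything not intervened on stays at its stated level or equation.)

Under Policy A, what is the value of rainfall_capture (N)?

Policy A (S − 68):
  L = 41
  M = 113
  S = 295 + 41 (−68 from intervention) = 268
  N = 82 − 3·113 − 2·268 = -793

-793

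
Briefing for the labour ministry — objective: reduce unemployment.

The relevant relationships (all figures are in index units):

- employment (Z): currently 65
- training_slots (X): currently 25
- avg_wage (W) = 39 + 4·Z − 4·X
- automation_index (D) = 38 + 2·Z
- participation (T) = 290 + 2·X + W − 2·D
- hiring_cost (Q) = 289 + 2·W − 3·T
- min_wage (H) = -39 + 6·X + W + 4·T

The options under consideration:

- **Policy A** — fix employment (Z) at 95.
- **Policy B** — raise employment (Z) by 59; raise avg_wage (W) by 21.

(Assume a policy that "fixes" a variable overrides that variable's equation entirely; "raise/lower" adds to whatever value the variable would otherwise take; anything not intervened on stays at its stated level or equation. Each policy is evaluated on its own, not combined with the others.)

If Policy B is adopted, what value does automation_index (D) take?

Policy B (Z + 59, W + 21):
  Z = 65 + 59 = 124
  D = 38 + 2·124 = 286

286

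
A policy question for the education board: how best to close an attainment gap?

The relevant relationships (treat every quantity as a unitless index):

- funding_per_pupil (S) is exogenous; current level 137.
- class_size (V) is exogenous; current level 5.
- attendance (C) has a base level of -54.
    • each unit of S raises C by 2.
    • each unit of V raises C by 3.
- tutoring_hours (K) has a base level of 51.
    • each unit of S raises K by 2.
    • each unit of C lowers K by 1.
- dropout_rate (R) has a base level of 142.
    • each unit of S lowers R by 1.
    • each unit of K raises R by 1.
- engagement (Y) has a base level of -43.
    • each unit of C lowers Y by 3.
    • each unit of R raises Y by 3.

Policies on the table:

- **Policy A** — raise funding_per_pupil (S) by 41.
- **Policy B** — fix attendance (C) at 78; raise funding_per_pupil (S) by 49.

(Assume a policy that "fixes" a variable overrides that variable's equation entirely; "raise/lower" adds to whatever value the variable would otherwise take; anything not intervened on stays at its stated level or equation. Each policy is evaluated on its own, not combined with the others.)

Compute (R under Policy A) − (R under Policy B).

-247

Policy A (S + 41):
  S = 137 + 41 = 178
  V = 5
  C = -54 + 2·178 + 3·5 = 317
  K = 51 + 2·178 − 317 = 90
  R = 142 − 178 + 90 = 54
Policy B (C := 78, S + 49):
  S = 137 + 49 = 186
  V = 5
  C = 78
  K = 51 + 2·186 − 78 = 345
  R = 142 − 186 + 345 = 301
R: 54 − 301 = -247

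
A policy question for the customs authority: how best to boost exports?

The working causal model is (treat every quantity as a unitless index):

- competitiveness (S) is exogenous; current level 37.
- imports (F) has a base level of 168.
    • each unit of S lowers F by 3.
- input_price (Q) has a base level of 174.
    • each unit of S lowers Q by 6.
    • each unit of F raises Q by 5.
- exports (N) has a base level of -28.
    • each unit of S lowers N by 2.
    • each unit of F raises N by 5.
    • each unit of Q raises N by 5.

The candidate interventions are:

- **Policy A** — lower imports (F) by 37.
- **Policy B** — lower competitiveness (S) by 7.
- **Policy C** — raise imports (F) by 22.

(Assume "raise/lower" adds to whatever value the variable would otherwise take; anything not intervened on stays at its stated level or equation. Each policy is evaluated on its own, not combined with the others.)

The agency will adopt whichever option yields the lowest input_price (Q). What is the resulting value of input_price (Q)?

52

Policy A (F − 37):
  S = 37
  F = 168 − 3·37 (−37 from intervention) = 20
  Q = 174 − 6·37 + 5·20 = 52
Policy B (S − 7):
  S = 37 − 7 = 30
  F = 168 − 3·30 = 78
  Q = 174 − 6·30 + 5·78 = 384
Policy C (F + 22):
  S = 37
  F = 168 − 3·37 (+22 from intervention) = 79
  Q = 174 − 6·37 + 5·79 = 347
Comparing — Policy A: Q=52, Policy B: Q=384, Policy C: Q=347. Lowest is 52 (Policy A).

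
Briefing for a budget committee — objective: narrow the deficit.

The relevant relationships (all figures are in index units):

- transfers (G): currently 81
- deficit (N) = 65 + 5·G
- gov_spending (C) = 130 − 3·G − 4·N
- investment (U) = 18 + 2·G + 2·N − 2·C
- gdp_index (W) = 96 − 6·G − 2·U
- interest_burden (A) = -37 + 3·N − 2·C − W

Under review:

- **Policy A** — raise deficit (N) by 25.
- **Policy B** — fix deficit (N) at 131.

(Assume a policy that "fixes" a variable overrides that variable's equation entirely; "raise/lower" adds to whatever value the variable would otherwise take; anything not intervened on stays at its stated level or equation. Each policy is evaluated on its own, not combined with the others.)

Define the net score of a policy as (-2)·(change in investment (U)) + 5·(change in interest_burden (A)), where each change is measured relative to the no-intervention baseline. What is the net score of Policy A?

Baseline:
  G = 81
  N = 65 + 5·81 = 470
  C = 130 − 3·81 − 4·470 = -1993
  U = 18 + 2·81 + 2·470 − 2·(-1993) = 5106
  W = 96 − 6·81 − 2·5106 = -10602
  A = -37 + 3·470 − 2·(-1993) − (-10602) = 15961
Policy A (N + 25):
  G = 81
  N = 65 + 5·81 (+25 from intervention) = 495
  C = 130 − 3·81 − 4·495 = -2093
  U = 18 + 2·81 + 2·495 − 2·(-2093) = 5356
  W = 96 − 6·81 − 2·5356 = -11102
  A = -37 + 3·495 − 2·(-2093) − (-11102) = 16736
ΔU = 5356 − 5106 = 250; ΔA = 16736 − 15961 = 775
Score = (-2)·250 + 5·775 = 3375

3375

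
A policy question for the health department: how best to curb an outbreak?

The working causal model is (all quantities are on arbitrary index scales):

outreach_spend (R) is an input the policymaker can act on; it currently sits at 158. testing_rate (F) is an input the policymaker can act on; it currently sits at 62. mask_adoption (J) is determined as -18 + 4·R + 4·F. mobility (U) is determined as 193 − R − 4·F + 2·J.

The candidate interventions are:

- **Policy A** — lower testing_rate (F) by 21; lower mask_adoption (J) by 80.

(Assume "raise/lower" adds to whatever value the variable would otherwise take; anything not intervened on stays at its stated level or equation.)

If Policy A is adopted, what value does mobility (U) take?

Policy A (F − 21, J − 80):
  R = 158
  F = 62 − 21 = 41
  J = -18 + 4·158 + 4·41 (−80 from intervention) = 698
  U = 193 − 158 − 4·41 + 2·698 = 1267

1267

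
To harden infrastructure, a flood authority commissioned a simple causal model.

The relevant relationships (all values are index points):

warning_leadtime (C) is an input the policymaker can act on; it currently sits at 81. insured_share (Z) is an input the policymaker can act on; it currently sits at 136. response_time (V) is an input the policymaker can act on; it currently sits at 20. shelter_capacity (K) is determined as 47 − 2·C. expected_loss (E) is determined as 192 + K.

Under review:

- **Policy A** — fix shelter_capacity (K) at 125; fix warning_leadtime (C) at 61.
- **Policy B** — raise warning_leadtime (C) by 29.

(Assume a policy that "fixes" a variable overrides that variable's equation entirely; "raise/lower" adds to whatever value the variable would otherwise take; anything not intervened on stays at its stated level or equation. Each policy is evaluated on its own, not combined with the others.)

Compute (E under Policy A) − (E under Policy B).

298

Policy A (K := 125, C := 61):
  C = 61
  K = 125
  E = 192 + 125 = 317
Policy B (C + 29):
  C = 81 + 29 = 110
  K = 47 − 2·110 = -173
  E = 192 + (-173) = 19
E: 317 − 19 = 298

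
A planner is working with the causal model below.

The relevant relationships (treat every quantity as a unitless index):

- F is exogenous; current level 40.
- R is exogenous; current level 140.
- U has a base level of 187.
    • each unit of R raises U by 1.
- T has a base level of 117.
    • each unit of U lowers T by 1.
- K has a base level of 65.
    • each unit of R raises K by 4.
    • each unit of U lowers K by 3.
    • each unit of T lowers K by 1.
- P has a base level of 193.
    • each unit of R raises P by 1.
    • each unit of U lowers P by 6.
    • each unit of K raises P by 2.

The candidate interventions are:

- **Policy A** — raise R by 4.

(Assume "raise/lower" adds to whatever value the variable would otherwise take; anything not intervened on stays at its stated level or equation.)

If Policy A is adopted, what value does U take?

331

Policy A (R + 4):
  R = 140 + 4 = 144
  U = 187 + 144 = 331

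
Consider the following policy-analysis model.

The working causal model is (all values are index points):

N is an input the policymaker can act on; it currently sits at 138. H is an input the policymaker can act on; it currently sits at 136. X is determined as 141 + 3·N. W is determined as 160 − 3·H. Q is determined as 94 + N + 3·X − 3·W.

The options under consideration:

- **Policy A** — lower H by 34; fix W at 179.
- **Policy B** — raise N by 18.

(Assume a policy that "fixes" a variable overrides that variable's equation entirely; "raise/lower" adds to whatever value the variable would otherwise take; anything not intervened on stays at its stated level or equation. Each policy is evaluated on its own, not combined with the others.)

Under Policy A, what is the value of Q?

Policy A (H − 34, W := 179):
  N = 138
  H = 136 − 34 = 102
  X = 141 + 3·138 = 555
  W = 179
  Q = 94 + 138 + 3·555 − 3·179 = 1360

1360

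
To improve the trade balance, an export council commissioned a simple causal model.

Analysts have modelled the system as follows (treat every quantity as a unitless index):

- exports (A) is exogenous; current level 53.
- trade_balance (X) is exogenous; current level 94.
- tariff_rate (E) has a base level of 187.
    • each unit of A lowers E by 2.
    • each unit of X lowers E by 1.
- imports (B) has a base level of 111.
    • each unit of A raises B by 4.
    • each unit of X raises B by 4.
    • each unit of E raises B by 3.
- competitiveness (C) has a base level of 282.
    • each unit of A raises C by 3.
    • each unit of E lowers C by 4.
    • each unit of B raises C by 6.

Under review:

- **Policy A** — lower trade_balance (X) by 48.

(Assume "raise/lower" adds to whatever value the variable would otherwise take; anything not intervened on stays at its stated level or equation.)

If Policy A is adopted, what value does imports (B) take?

612

Policy A (X − 48):
  A = 53
  X = 94 − 48 = 46
  E = 187 − 2·53 − 46 = 35
  B = 111 + 4·53 + 4·46 + 3·35 = 612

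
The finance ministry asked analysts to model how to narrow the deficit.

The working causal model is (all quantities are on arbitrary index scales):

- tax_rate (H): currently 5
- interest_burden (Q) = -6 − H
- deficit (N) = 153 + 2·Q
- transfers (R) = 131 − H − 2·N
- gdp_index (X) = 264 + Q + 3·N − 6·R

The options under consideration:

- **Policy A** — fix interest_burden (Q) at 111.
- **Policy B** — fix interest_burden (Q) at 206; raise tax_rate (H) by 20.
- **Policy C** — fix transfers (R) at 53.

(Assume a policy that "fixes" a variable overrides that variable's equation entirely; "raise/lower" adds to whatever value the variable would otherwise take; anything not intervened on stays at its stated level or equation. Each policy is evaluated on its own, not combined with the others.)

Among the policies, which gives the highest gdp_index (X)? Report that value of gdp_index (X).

8309

Policy A (Q := 111):
  H = 5
  Q = 111
  N = 153 + 2·111 = 375
  R = 131 − 5 − 2·375 = -624
  X = 264 + 111 + 3·375 − 6·(-624) = 5244
Policy B (Q := 206, H + 20):
  H = 5 + 20 = 25
  Q = 206
  N = 153 + 2·206 = 565
  R = 131 − 25 − 2·565 = -1024
  X = 264 + 206 + 3·565 − 6·(-1024) = 8309
Policy C (R := 53):
  H = 5
  Q = -6 − 5 = -11
  N = 153 + 2·(-11) = 131
  R = 53
  X = 264 + (-11) + 3·131 − 6·53 = 328
Comparing — Policy A: X=5244, Policy B: X=8309, Policy C: X=328. Highest is 8309 (Policy B).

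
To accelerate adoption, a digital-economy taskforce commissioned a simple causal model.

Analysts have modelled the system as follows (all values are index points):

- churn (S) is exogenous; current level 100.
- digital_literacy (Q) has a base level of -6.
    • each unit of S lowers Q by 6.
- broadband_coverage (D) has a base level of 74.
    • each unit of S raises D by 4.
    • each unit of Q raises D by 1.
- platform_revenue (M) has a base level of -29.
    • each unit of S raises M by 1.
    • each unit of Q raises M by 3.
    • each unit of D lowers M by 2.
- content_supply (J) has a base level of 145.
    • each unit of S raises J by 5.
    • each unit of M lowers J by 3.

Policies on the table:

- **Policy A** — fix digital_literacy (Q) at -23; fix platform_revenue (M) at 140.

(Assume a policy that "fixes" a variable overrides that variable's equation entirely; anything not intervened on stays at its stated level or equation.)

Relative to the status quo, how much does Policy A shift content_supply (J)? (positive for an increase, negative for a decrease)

-4869

Baseline:
  S = 100
  Q = -6 − 6·100 = -606
  D = 74 + 4·100 + (-606) = -132
  M = -29 + 100 + 3·(-606) − 2·(-132) = -1483
  J = 145 + 5·100 − 3·(-1483) = 5094
Policy A (Q := -23, M := 140):
  S = 100
  Q = -23
  D = 74 + 4·100 + (-23) = 451
  M = 140
  J = 145 + 5·100 − 3·140 = 225
Change in J: 225 − 5094 = -4869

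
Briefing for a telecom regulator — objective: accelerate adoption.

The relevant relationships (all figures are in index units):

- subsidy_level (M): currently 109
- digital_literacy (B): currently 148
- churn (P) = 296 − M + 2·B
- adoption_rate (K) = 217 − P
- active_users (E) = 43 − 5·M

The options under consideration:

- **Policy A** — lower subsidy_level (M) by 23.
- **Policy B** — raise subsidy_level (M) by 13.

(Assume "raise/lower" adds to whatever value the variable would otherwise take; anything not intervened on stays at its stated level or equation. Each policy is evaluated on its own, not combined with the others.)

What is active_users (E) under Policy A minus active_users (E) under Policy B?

Policy A (M − 23):
  M = 109 − 23 = 86
  E = 43 − 5·86 = -387
Policy B (M + 13):
  M = 109 + 13 = 122
  E = 43 − 5·122 = -567
E: -387 − (-567) = 180

180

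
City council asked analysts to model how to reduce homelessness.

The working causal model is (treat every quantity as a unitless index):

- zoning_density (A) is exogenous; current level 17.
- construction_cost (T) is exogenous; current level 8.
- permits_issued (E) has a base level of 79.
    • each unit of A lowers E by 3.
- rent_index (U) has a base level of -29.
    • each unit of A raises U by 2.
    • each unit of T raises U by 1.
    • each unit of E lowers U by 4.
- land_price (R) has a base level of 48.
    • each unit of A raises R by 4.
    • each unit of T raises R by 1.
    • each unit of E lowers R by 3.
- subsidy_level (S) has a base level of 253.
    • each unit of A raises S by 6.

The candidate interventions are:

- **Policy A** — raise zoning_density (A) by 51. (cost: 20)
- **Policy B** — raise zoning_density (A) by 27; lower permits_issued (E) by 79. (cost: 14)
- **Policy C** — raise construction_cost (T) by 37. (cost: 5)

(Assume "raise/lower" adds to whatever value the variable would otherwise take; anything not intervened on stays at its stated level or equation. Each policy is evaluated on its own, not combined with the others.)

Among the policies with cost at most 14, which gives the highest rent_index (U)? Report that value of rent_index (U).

595

Policy B (A + 27, E − 79):
  A = 17 + 27 = 44
  T = 8
  E = 79 − 3·44 (−79 from intervention) = -132
  U = -29 + 2·44 + 8 − 4·(-132) = 595
Policy C (T + 37):
  A = 17
  T = 8 + 37 = 45
  E = 79 − 3·17 = 28
  U = -29 + 2·17 + 45 − 4·28 = -62
Comparing — Policy B: U=595, Policy C: U=-62. Highest is 595 (Policy B).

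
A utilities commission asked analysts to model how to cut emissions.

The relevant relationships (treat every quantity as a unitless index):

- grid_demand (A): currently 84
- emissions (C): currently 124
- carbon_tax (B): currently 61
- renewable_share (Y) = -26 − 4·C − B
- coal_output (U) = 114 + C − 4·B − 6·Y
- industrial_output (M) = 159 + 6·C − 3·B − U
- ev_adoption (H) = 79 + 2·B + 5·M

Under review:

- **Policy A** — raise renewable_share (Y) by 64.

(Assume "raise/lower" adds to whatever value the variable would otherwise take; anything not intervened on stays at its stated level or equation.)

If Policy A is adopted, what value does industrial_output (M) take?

Policy A (Y + 64):
  C = 124
  B = 61
  Y = -26 − 4·124 − 61 (+64 from intervention) = -519
  U = 114 + 124 − 4·61 − 6·(-519) = 3108
  M = 159 + 6·124 − 3·61 − 3108 = -2388

-2388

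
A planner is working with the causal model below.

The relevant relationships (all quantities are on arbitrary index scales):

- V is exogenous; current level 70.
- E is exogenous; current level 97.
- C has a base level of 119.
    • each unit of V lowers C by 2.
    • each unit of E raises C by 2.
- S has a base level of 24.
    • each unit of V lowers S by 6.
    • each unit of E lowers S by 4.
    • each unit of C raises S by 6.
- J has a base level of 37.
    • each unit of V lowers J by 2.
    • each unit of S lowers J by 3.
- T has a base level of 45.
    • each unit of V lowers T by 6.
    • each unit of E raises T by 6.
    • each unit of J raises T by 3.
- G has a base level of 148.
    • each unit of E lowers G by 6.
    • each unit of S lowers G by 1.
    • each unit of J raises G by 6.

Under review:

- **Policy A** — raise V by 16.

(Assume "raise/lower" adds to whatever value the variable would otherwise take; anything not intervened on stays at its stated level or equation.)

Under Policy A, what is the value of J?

-33

Policy A (V + 16):
  V = 70 + 16 = 86
  E = 97
  C = 119 − 2·86 + 2·97 = 141
  S = 24 − 6·86 − 4·97 + 6·141 = -34
  J = 37 − 2·86 − 3·(-34) = -33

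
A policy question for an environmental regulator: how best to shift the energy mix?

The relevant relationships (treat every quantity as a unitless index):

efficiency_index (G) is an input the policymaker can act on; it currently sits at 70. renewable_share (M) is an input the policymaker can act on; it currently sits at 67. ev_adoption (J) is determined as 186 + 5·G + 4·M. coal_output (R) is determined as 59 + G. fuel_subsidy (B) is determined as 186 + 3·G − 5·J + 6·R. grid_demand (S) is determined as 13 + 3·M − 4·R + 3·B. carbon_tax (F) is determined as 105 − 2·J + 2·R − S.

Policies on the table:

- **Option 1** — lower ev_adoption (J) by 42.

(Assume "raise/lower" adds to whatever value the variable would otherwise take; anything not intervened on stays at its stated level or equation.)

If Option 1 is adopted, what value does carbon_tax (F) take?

Option 1 (J − 42):
  G = 70
  M = 67
  J = 186 + 5·70 + 4·67 (−42 from intervention) = 762
  R = 59 + 70 = 129
  B = 186 + 3·70 − 5·762 + 6·129 = -2640
  S = 13 + 3·67 − 4·129 + 3·(-2640) = -8222
  F = 105 − 2·762 + 2·129 − (-8222) = 7061

7061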